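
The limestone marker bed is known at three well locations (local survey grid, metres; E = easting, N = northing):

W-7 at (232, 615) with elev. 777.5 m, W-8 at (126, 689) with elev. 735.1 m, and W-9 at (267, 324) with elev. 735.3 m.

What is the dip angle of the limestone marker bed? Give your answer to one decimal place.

Two edge vectors: W-7→W-8 = (-106, 74, -42.4), W-7→W-9 = (35, -291, -42.2).
Normal n = (W-7→W-8) × (W-7→W-9) = (-15461.2, -5957.2, 28256).
So ∂z/∂E = −n_x/n_z = 0.54718 and ∂z/∂N = −n_y/n_z = 0.21083.
Gradient magnitude |∇z| = √(a² + b²) = √(0.29941 + 0.04445) = 0.58639.
True dip = arctan(0.58639) = 30.4°, dipping toward WSW (azimuth ≈ 249°).

30.4°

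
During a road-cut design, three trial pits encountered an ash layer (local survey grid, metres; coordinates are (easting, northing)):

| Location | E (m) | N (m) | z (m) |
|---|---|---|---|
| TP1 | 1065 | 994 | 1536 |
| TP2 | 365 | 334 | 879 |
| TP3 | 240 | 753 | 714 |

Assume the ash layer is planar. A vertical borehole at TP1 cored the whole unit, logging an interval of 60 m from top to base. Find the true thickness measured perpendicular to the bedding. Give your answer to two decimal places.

Two edge vectors: TP1→TP2 = (-700, -660, -657), TP1→TP3 = (-825, -241, -822).
Normal n = (TP1→TP2) × (TP1→TP3) = (384183, -33375, -375800).
So ∂z/∂E = −n_x/n_z = 1.02231 and ∂z/∂N = −n_y/n_z = −0.08881.
|∇z| = √(a²+b²) = 1.02616, so dip δ = arctan(1.02616) = 45.74°.
True thickness = vertical thickness × cos δ = 60 × cos 45.74° = 41.88 m.

41.88 m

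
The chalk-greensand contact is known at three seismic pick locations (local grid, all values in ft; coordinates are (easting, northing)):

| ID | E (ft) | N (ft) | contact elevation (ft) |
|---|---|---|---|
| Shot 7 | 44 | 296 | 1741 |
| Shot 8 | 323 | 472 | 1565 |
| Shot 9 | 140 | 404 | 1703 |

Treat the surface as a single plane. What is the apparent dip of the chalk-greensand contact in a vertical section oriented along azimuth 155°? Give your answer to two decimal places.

39.50°

Let the plane be z = a·E + b·N + c.
Shot 8−Shot 7: 279a + 176b = −176;  Shot 9−Shot 7: 96a + 108b = −38.
Solving gives a = −0.93079, b = 0.47552.
Unit vector along 155° is (sin 155°, cos 155°) = (0.4226, -0.9063).
Slope in that direction = a·(0.4226) + b·(-0.9063) = −0.82434.
Apparent dip = arctan|0.82434| = 39.50° (true dip is 46.3°, so apparent ≤ true as expected).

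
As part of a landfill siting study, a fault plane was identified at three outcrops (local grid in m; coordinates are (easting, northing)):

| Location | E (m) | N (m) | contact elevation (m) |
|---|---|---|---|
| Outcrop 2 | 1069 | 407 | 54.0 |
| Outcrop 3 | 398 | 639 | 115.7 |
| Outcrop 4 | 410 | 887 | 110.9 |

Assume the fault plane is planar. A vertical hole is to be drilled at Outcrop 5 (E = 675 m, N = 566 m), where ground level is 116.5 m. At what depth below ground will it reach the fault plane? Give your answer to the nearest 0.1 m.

26.6 m

Let the plane be z = a·E + b·N + c.
Outcrop 3−Outcrop 2: −671a + 232b = 61.7;  Outcrop 4−Outcrop 2: −659a + 480b = 56.9.
Solving gives a = −0.097021, b = −0.014660.
Then c = 54 − a·1069 − b·407 = 163.68.
At (675, 566): z_contact = −65.49 − 8.30 + 163.68 = 89.90 m.
Depth below ground = 116.5 − 89.90 = 26.6 m.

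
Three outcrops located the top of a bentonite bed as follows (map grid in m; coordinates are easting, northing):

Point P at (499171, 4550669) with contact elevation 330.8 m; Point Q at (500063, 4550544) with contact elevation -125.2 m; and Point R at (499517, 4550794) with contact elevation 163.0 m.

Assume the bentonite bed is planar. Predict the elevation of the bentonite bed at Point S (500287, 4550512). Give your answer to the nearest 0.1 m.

-239.7 m

Let the plane be z = a·easting + b·northing + c.
Point Q−Point P: 892a − 125b = −456;  Point R−Point P: 346a + 125b = −167.8.
Solving gives a = −0.503877221, b = 0.052332149.
Then c = 330.8 − a·499171 − b·4550669 = 13705.41.
At (500287, 4550512): z = −252083.2 + 238138.1 + 13705.41 = -239.7 m.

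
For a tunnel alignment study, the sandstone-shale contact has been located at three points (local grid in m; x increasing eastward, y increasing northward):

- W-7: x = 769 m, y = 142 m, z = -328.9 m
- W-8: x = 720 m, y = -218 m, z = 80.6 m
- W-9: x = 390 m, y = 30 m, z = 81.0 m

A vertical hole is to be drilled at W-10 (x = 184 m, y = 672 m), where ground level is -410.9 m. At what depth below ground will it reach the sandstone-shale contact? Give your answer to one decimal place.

10.5 m

Two edge vectors: W-7→W-8 = (-49, -360, 409.5), W-7→W-9 = (-379, -112, 409.9).
Normal n = (W-7→W-8) × (W-7→W-9) = (-101700, -135115.4, -130952).
So ∂z/∂x = −n_x/n_z = −0.77662 and ∂z/∂y = −n_y/n_z = −1.03179.
Intercept c from W-7: -328.9 + 597.22 + 146.51 = 414.84.
At (184, 672): z_contact = −142.90 − 693.37 + 414.84 = -421.43 m.
Depth below ground = -410.9 − (-421.43) = 10.5 m.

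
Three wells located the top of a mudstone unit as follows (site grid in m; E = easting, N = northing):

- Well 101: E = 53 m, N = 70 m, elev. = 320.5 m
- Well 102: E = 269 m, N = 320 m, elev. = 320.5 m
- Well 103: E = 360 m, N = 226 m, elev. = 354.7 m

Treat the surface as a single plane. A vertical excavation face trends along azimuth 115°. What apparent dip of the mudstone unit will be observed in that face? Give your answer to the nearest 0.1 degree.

14.2°

Two edge vectors: Well 101→Well 102 = (216, 250, 0), Well 101→Well 103 = (307, 156, 34.2).
Normal n = (Well 101→Well 102) × (Well 101→Well 103) = (8550, -7387.2, -43054).
So ∂z/∂E = −n_x/n_z = 0.19859 and ∂z/∂N = −n_y/n_z = −0.17158.
Unit vector along 115° is (sin 115°, cos 115°) = (0.9063, -0.4226).
Slope in that direction = a·(0.9063) + b·(-0.4226) = 0.25249.
Apparent dip = arctan|0.25249| = 14.2° (true dip is 14.7°, so apparent ≤ true as expected).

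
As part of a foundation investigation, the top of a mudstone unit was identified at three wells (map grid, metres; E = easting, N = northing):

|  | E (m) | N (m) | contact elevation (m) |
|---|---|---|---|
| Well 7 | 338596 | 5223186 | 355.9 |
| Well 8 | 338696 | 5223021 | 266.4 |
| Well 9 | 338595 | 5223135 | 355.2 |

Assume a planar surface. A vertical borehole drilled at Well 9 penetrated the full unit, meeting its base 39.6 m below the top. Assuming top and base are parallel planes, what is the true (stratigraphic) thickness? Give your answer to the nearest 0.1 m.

30.2 m

Two edge vectors: Well 7→Well 8 = (100, -165, -89.5), Well 7→Well 9 = (-1, -51, -0.7).
Normal n = (Well 7→Well 8) × (Well 7→Well 9) = (-4449, 159.5, -5265).
So ∂z/∂E = −n_x/n_z = −0.84501 and ∂z/∂N = −n_y/n_z = 0.03029.
|∇z| = √(a²+b²) = 0.84556, so dip δ = arctan(0.84556) = 40.22°.
True thickness = vertical thickness × cos δ = 39.6 × cos 40.22° = 30.2 m.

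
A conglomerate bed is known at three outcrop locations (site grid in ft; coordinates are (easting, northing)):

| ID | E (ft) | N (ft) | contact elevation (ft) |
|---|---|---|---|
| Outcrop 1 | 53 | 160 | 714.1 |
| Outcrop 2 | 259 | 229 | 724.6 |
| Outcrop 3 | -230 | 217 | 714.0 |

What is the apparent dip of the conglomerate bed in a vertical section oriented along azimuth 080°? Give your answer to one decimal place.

Let the plane be z = a·E + b·N + c.
Outcrop 2−Outcrop 1: 206a + 69b = 10.5;  Outcrop 3−Outcrop 1: −283a + 57b = −0.1.
Solving gives a = 0.01936, b = 0.09437.
Unit vector along 080° is (sin 80°, cos 80°) = (0.9848, 0.1736).
Slope in that direction = a·(0.9848) + b·(0.1736) = 0.03545.
Apparent dip = arctan|0.03545| = 2.0° (true dip is 5.5°, so apparent ≤ true as expected).

2.0°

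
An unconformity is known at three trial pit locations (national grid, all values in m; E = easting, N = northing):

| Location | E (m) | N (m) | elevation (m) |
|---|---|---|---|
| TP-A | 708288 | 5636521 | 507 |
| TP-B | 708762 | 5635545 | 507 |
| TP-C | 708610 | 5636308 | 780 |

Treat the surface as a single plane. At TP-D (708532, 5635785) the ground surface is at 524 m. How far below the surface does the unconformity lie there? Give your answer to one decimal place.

158.7 m

Let the plane be z = a·E + b·N + c.
TP-B−TP-A: 474a − 976b = 0;  TP-C−TP-A: 322a − 213b = 273.
Solving gives a = 1.249111622, b = 0.606638226.
Then c = 507 − a·708288 − b·5636521 = −4303552.87.
At (708532, 5635785): z_contact = 885035.56 + 3418882.61 − 4303552.87 = 365.30 m.
Depth below ground = 524 − 365.30 = 158.7 m.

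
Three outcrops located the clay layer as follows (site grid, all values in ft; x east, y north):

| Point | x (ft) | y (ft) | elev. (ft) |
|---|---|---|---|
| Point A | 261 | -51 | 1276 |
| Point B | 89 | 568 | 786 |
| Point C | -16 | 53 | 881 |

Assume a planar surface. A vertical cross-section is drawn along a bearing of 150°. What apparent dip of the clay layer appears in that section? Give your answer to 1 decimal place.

45.4°

Let the plane be z = a·x + b·y + c.
Point B−Point A: −172a + 619b = −490;  Point C−Point A: −277a + 104b = −395.
Solving gives a = 1.26026, b = −0.44141.
Unit vector along 150° is (sin 150°, cos 150°) = (0.5000, -0.8660).
Slope in that direction = a·(0.5000) + b·(-0.8660) = 1.01241.
Apparent dip = arctan|1.01241| = 45.4° (true dip is 53.2°, so apparent ≤ true as expected).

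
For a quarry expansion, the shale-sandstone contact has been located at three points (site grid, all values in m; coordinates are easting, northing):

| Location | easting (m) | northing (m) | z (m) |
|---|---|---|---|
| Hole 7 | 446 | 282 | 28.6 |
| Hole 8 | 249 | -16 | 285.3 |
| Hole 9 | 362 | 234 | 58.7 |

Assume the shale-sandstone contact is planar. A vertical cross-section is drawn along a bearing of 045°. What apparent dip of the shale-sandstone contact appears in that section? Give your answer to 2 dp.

29.14°

Two edge vectors: Hole 7→Hole 8 = (-197, -298, 256.7), Hole 7→Hole 9 = (-84, -48, 30.1).
Normal n = (Hole 7→Hole 8) × (Hole 7→Hole 9) = (3351.8, -15633.1, -15576).
So ∂z/∂easting = −n_x/n_z = 0.21519 and ∂z/∂northing = −n_y/n_z = −1.00367.
Unit vector along 045° is (sin 45°, cos 45°) = (0.7071, 0.7071).
Slope in that direction = a·(0.7071) + b·(0.7071) = −0.55754.
Apparent dip = arctan|0.55754| = 29.14° (true dip is 45.7°, so apparent ≤ true as expected).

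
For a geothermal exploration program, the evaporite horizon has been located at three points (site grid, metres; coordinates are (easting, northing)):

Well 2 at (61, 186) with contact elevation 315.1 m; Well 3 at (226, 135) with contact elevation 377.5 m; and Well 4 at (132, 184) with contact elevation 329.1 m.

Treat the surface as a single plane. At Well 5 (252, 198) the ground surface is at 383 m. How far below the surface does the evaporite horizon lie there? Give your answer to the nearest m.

41 m

Two edge vectors: Well 2→Well 3 = (165, -51, 62.4), Well 2→Well 4 = (71, -2, 14).
Normal n = (Well 2→Well 3) × (Well 2→Well 4) = (-589.2, 2120.4, 3291).
So ∂z/∂E = −n_x/n_z = 0.17903 and ∂z/∂N = −n_y/n_z = −0.64430.
Intercept c from Well 2: 315.1 − 10.92 + 119.84 = 424.02.
At (252, 198): z_contact = 45.1 − 127.6 + 424.02 = 341.6 m.
Depth below ground = 383 − 341.6 = 41 m.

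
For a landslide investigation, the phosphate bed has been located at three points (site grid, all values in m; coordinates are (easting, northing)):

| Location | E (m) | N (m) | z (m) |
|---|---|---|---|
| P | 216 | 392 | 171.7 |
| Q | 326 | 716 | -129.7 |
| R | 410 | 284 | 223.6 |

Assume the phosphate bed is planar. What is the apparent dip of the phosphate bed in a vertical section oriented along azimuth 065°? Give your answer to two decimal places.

28.98°

Two edge vectors: P→Q = (110, 324, -301.4), P→R = (194, -108, 51.9).
Normal n = (P→Q) × (P→R) = (-15735.6, -64180.6, -74736).
So ∂z/∂E = −n_x/n_z = −0.21055 and ∂z/∂N = −n_y/n_z = −0.85876.
Unit vector along 065° is (sin 65°, cos 65°) = (0.9063, 0.4226).
Slope in that direction = a·(0.9063) + b·(0.4226) = −0.55375.
Apparent dip = arctan|0.55375| = 28.98° (true dip is 41.5°, so apparent ≤ true as expected).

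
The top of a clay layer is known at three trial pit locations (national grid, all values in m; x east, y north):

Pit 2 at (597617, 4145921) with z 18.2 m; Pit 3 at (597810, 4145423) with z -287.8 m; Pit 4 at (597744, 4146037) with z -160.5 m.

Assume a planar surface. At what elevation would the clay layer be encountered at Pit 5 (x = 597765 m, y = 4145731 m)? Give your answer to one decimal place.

Let the plane be z = a·x + b·y + c.
Pit 3−Pit 2: 193a − 498b = −306;  Pit 4−Pit 2: 127a + 116b = −178.7.
Solving gives a = −1.453728659, b = 0.051064998.
Then c = 18.2 − a·597617 − b·4145921 = 657079.71.
At (597765, 4145731): z = −868988.1 + 211701.7 + 657079.71 = -206.7 m.

-206.7 m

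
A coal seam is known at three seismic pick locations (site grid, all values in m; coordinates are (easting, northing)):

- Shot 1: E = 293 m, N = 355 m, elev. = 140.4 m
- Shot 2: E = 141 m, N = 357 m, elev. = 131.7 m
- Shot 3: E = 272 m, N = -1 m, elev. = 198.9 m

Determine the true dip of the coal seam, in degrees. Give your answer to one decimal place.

10.0°

Let the plane be z = a·E + b·N + c.
Shot 2−Shot 1: −152a + 2b = −8.7;  Shot 3−Shot 1: −21a − 356b = 58.5.
Solving gives a = 0.05503, b = −0.16757.
Gradient magnitude |∇z| = √(a² + b²) = √(0.00303 + 0.02808) = 0.17638.
True dip = arctan(0.17638) = 10.0°, dipping toward NNW (azimuth ≈ 342°).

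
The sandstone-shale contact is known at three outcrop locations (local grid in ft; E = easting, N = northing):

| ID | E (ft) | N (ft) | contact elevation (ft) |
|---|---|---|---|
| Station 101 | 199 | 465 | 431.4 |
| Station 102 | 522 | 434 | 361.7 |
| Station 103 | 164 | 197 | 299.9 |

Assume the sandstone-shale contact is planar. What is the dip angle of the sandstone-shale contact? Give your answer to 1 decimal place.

Two edge vectors: Station 101→Station 102 = (323, -31, -69.7), Station 101→Station 103 = (-35, -268, -131.5).
Normal n = (Station 101→Station 102) × (Station 101→Station 103) = (-14603.1, 44914, -87649).
So ∂z/∂E = −n_x/n_z = −0.16661 and ∂z/∂N = −n_y/n_z = 0.51243.
Gradient magnitude |∇z| = √(a² + b²) = √(0.02776 + 0.26258) = 0.53884.
True dip = arctan(0.53884) = 28.3°, dipping toward SSE (azimuth ≈ 162°).

28.3°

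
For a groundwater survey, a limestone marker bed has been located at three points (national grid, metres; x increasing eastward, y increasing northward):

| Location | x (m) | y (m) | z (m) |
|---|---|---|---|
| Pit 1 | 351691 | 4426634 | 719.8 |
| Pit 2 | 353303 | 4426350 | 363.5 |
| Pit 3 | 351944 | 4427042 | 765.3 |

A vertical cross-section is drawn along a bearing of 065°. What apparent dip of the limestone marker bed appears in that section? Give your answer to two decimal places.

3.99°

Two edge vectors: Pit 1→Pit 2 = (1612, -284, -356.3), Pit 1→Pit 3 = (253, 408, 45.5).
Normal n = (Pit 1→Pit 2) × (Pit 1→Pit 3) = (132448.4, -163489.9, 729548).
So ∂z/∂x = −n_x/n_z = −0.18155 and ∂z/∂y = −n_y/n_z = 0.22410.
Unit vector along 065° is (sin 65°, cos 65°) = (0.9063, 0.4226).
Slope in that direction = a·(0.9063) + b·(0.4226) = −0.06983.
Apparent dip = arctan|0.06983| = 3.99° (true dip is 16.1°, so apparent ≤ true as expected).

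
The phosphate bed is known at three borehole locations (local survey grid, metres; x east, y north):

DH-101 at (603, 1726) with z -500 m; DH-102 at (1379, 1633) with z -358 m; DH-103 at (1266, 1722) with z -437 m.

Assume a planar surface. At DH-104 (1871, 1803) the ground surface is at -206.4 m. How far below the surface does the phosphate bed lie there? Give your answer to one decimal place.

238.5 m

Two edge vectors: DH-101→DH-102 = (776, -93, 142), DH-101→DH-103 = (663, -4, 63).
Normal n = (DH-101→DH-102) × (DH-101→DH-103) = (-5291, 45258, 58555).
So ∂z/∂x = −n_x/n_z = 0.090359 and ∂z/∂y = −n_y/n_z = −0.772914.
Intercept c from DH-101: -500 − 54.49 + 1334.05 = 779.56.
At (1871, 1803): z_contact = 169.06 − 1393.56 + 779.56 = -444.94 m.
Depth below ground = -206.4 − (-444.94) = 238.5 m.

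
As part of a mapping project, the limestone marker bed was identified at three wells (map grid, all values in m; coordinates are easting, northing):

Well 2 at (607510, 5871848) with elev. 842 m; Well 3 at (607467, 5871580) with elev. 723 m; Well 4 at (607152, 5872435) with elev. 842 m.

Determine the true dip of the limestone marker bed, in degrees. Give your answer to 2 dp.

34.03°

Two edge vectors: Well 2→Well 3 = (-43, -268, -119), Well 2→Well 4 = (-358, 587, 0).
Normal n = (Well 2→Well 3) × (Well 2→Well 4) = (69853, 42602, -121185).
So ∂z/∂easting = −n_x/n_z = 0.57642 and ∂z/∂northing = −n_y/n_z = 0.35155.
Gradient magnitude |∇z| = √(a² + b²) = √(0.33226 + 0.12358) = 0.67516.
True dip = arctan(0.67516) = 34.03°, dipping toward WSW (azimuth ≈ 239°).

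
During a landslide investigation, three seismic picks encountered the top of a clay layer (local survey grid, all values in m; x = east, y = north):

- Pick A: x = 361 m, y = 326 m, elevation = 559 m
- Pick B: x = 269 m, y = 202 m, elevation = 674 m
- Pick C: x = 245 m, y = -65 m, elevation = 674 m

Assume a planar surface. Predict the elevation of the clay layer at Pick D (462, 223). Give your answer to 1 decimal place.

Two edge vectors: Pick A→Pick B = (-92, -124, 115), Pick A→Pick C = (-116, -391, 115).
Normal n = (Pick A→Pick B) × (Pick A→Pick C) = (30705, -2760, 21588).
So ∂z/∂x = −n_x/n_z = −1.42232 and ∂z/∂y = −n_y/n_z = 0.12785.
Intercept c from Pick A: 559 + 513.46 − 41.68 = 1030.78.
At (462, 223): z = −657.1 + 28.5 + 1030.78 = 402.2 m.

402.2 m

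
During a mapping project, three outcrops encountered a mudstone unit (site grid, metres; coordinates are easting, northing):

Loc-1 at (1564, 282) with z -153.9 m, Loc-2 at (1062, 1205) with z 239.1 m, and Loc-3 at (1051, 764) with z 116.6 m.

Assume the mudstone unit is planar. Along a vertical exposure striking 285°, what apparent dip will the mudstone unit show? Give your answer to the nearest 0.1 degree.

Two edge vectors: Loc-1→Loc-2 = (-502, 923, 393), Loc-1→Loc-3 = (-513, 482, 270.5).
Normal n = (Loc-1→Loc-2) × (Loc-1→Loc-3) = (60245.5, -65818, 231535).
So ∂z/∂easting = −n_x/n_z = −0.26020 and ∂z/∂northing = −n_y/n_z = 0.28427.
Unit vector along 285° is (sin 285°, cos 285°) = (-0.9659, 0.2588).
Slope in that direction = a·(-0.9659) + b·(0.2588) = 0.32491.
Apparent dip = arctan|0.32491| = 18.0° (true dip is 21.1°, so apparent ≤ true as expected).

18.0°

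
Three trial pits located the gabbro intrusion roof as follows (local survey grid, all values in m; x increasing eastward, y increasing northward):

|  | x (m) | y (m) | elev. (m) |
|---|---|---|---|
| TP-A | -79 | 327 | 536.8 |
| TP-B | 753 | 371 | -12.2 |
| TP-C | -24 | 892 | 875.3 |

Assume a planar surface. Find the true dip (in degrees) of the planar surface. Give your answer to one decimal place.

Let the plane be z = a·x + b·y + c.
TP-B−TP-A: 832a + 44b = −549;  TP-C−TP-A: 55a + 565b = 338.5.
Solving gives a = −0.69512, b = 0.66678.
Gradient magnitude |∇z| = √(a² + b²) = √(0.48319 + 0.44460) = 0.96322.
True dip = arctan(0.96322) = 43.9°, dipping toward SE (azimuth ≈ 134°).

43.9°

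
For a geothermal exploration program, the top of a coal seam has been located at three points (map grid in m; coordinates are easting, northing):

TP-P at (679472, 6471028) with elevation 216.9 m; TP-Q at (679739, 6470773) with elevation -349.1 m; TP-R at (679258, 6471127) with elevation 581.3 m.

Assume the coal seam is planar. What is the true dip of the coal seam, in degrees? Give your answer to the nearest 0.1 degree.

57.4°

Two edge vectors: TP-P→TP-Q = (267, -255, -566), TP-P→TP-R = (-214, 99, 364.4).
Normal n = (TP-P→TP-Q) × (TP-P→TP-R) = (-36888, 23829.2, -28137).
So ∂z/∂easting = −n_x/n_z = −1.31101 and ∂z/∂northing = −n_y/n_z = 0.84690.
Gradient magnitude |∇z| = √(a² + b²) = √(1.71876 + 0.71724) = 1.56077.
True dip = arctan(1.56077) = 57.4°, dipping toward ESE (azimuth ≈ 123°).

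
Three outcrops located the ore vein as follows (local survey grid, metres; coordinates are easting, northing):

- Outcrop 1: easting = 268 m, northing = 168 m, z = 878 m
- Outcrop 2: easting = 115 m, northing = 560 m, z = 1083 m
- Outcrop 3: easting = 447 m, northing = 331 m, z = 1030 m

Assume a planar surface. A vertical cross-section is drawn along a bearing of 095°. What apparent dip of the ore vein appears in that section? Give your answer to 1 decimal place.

Two edge vectors: Outcrop 1→Outcrop 2 = (-153, 392, 205), Outcrop 1→Outcrop 3 = (179, 163, 152).
Normal n = (Outcrop 1→Outcrop 2) × (Outcrop 1→Outcrop 3) = (26169, 59951, -95107).
So ∂z/∂easting = −n_x/n_z = 0.27515 and ∂z/∂northing = −n_y/n_z = 0.63035.
Unit vector along 095° is (sin 95°, cos 95°) = (0.9962, -0.0872).
Slope in that direction = a·(0.9962) + b·(-0.0872) = 0.21917.
Apparent dip = arctan|0.21917| = 12.4° (true dip is 34.5°, so apparent ≤ true as expected).

12.4°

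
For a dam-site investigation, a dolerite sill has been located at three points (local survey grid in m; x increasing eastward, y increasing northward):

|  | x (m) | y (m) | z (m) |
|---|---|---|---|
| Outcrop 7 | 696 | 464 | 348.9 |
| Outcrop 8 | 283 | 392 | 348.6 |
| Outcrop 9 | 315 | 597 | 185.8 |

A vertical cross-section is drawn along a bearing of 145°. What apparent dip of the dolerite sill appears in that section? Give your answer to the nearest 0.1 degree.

36.9°

Let the plane be z = a·x + b·y + c.
Outcrop 8−Outcrop 7: −413a − 72b = −0.3;  Outcrop 9−Outcrop 7: −381a + 133b = −163.1.
Solving gives a = 0.14307, b = −0.81648.
Unit vector along 145° is (sin 145°, cos 145°) = (0.5736, -0.8192).
Slope in that direction = a·(0.5736) + b·(-0.8192) = 0.75088.
Apparent dip = arctan|0.75088| = 36.9° (true dip is 39.7°, so apparent ≤ true as expected).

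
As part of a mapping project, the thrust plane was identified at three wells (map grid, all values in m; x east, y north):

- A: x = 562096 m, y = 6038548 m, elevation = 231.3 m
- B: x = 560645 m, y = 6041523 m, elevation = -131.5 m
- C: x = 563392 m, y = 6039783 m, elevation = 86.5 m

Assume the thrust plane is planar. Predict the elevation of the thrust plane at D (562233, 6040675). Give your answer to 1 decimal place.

Two edge vectors: A→B = (-1451, 2975, -362.8), A→C = (1296, 1235, -144.8).
Normal n = (A→B) × (A→C) = (17278, -680293.6, -5647585).
So ∂z/∂x = −n_x/n_z = 0.003059361 and ∂z/∂y = −n_y/n_z = −0.120457434.
Intercept c from A: 231.3 − 1719.65 + 727388.00 = 725899.65.
At (562233, 6040675): z = 1720.1 − 727644.2 + 725899.65 = -24.5 m.

-24.5 m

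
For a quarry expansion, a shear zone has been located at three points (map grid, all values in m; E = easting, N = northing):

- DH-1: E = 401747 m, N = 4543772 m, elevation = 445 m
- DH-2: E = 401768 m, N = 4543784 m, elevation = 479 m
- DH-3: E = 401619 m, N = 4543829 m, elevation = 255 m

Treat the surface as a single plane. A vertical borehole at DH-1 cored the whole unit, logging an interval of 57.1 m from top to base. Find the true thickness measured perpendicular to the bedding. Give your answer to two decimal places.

Two edge vectors: DH-1→DH-2 = (21, 12, 34), DH-1→DH-3 = (-128, 57, -190).
Normal n = (DH-1→DH-2) × (DH-1→DH-3) = (-4218, -362, 2733).
So ∂z/∂E = −n_x/n_z = 1.54336 and ∂z/∂N = −n_y/n_z = 0.13246.
|∇z| = √(a²+b²) = 1.54903, so dip δ = arctan(1.54903) = 57.16°.
True thickness = vertical thickness × cos δ = 57.1 × cos 57.16° = 30.97 m.

30.97 m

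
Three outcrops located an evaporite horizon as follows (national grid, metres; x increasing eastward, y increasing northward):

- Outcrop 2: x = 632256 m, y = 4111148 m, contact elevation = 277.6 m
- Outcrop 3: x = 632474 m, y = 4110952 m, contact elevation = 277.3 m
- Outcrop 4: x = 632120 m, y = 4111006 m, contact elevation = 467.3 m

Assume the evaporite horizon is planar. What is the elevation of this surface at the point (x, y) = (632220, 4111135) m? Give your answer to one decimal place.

310.2 m

Two edge vectors: Outcrop 2→Outcrop 3 = (218, -196, -0.3), Outcrop 2→Outcrop 4 = (-136, -142, 189.7).
Normal n = (Outcrop 2→Outcrop 3) × (Outcrop 2→Outcrop 4) = (-37223.8, -41313.8, -57612).
So ∂z/∂x = −n_x/n_z = −0.646111921 and ∂z/∂y = −n_y/n_z = −0.717104076.
Intercept c from Outcrop 2: 277.6 + 408508.14 + 2948120.99 = 3356906.72.
At (632220, 4111135): z = −408484.9 − 2948111.7 + 3356906.72 = 310.2 m.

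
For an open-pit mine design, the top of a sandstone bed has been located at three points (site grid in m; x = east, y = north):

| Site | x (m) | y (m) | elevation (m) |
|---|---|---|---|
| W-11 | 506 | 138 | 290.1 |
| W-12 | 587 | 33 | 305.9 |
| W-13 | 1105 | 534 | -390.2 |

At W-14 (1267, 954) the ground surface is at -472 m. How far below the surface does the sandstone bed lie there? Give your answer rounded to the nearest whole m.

315 m

Two edge vectors: W-11→W-12 = (81, -105, 15.8), W-11→W-13 = (599, 396, -680.3).
Normal n = (W-11→W-12) × (W-11→W-13) = (65174.7, 64568.5, 94971).
So ∂z/∂x = −n_x/n_z = −0.68626 and ∂z/∂y = −n_y/n_z = −0.67988.
Intercept c from W-11: 290.1 + 347.25 + 93.82 = 731.17.
At (1267, 954): z_contact = −869.5 − 648.6 + 731.17 = -786.9 m.
Depth below ground = -472 − (-786.9) = 315 m.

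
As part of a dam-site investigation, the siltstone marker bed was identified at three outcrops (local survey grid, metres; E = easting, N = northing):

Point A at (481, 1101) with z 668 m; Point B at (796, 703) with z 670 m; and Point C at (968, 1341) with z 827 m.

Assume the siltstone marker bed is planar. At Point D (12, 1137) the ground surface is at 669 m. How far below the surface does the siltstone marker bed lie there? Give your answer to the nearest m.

105 m

Let the plane be z = a·E + b·N + c.
Point B−Point A: 315a − 398b = 2;  Point C−Point A: 487a + 240b = 159.
Solving gives a = 0.23666, b = 0.18228.
Then c = 668 − a·481 − b·1101 = 353.48.
At (12, 1137): z_contact = 2.8 + 207.3 + 353.48 = 563.6 m.
Depth below ground = 669 − 563.6 = 105 m.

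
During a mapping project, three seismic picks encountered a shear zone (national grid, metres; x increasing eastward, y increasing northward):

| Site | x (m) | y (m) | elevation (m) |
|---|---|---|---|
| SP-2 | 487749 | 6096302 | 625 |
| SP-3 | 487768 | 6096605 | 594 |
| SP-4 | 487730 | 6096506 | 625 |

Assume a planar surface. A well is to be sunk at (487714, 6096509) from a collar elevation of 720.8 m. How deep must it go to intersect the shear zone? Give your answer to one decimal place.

Let the plane be z = a·x + b·y + c.
SP-3−SP-2: 19a + 303b = −31;  SP-4−SP-2: −19a + 204b = 0.
Solving gives a = −0.656493304, b = −0.061143984.
Then c = 625 − a·487749 − b·6096302 = 693581.15.
At (487714, 6096509): z_contact = −320180.98 − 372764.85 + 693581.15 = 635.32 m.
Depth below ground = 720.8 − 635.32 = 85.5 m.

85.5 m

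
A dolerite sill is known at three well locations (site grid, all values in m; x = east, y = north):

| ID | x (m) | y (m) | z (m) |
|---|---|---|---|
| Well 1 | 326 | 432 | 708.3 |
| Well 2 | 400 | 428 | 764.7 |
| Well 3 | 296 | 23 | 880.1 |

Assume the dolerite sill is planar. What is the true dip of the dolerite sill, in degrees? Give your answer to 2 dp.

41.22°

Let the plane be z = a·x + b·y + c.
Well 2−Well 1: 74a − 4b = 56.4;  Well 3−Well 1: −30a − 409b = 171.8.
Solving gives a = 0.73654, b = −0.47407.
Gradient magnitude |∇z| = √(a² + b²) = √(0.54249 + 0.22475) = 0.87592.
True dip = arctan(0.87592) = 41.22°, dipping toward WNW (azimuth ≈ 303°).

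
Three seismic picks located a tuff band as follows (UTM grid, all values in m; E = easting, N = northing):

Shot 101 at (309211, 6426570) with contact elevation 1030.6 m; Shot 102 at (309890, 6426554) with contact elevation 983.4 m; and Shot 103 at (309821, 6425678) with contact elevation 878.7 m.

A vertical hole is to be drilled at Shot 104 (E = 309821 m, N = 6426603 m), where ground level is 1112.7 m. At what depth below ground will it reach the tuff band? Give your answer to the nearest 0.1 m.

118.6 m

Two edge vectors: Shot 101→Shot 102 = (679, -16, -47.2), Shot 101→Shot 103 = (610, -892, -151.9).
Normal n = (Shot 101→Shot 102) × (Shot 101→Shot 103) = (-39672, 74348.1, -595908).
So ∂z/∂E = −n_x/n_z = −0.066574035 and ∂z/∂N = −n_y/n_z = 0.124764393.
Intercept c from Shot 101: 1030.6 + 20585.42 − 801807.11 = −780191.08.
At (309821, 6426603): z_contact = −20626.03 + 801811.22 − 780191.08 = 994.11 m.
Depth below ground = 1112.7 − 994.11 = 118.6 m.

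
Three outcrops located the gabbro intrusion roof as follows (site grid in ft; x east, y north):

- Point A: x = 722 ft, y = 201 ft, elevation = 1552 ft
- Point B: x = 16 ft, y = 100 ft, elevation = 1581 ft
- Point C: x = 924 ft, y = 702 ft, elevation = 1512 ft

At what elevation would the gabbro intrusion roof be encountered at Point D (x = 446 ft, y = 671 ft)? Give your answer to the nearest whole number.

1529 ft

Two edge vectors: Point A→Point B = (-706, -101, 29), Point A→Point C = (202, 501, -40).
Normal n = (Point A→Point B) × (Point A→Point C) = (-10489, -22382, -333304).
So ∂z/∂x = −n_x/n_z = −0.03147 and ∂z/∂y = −n_y/n_z = −0.06715.
Intercept c from Point A: 1552 + 22.72 + 13.50 = 1588.22.
At (446, 671): z = −14.0 − 45.1 + 1588.22 = 1529.1 ft.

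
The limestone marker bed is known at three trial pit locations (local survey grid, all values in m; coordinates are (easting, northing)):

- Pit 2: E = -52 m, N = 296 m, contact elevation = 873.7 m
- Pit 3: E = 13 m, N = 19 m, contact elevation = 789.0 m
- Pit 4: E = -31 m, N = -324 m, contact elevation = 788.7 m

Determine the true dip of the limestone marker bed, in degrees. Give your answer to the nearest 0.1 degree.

Two edge vectors: Pit 2→Pit 3 = (65, -277, -84.7), Pit 2→Pit 4 = (21, -620, -85).
Normal n = (Pit 2→Pit 3) × (Pit 2→Pit 4) = (-28969, 3746.3, -34483).
So ∂z/∂E = −n_x/n_z = −0.84010 and ∂z/∂N = −n_y/n_z = 0.10864.
Gradient magnitude |∇z| = √(a² + b²) = √(0.70576 + 0.01180) = 0.84709.
True dip = arctan(0.84709) = 40.3°, dipping toward E (azimuth ≈ 097°).

40.3°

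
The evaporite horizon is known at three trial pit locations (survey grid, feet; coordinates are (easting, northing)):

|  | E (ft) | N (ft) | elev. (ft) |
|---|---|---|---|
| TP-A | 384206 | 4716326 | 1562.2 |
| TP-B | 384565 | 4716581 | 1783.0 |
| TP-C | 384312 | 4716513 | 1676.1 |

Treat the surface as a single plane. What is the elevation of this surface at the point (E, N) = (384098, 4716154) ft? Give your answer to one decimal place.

Let the plane be z = a·E + b·N + c.
TP-B−TP-A: 359a + 255b = 220.8;  TP-C−TP-A: 106a + 187b = 113.9.
Solving gives a = 0.305341246, b = 0.436009775.
Then c = 1562.2 − a·384206 − b·4716326 = −2172115.98.
At (384098, 4716154): z = 117281.0 + 2056289.2 − 2172115.98 = 1454.2 ft.

1454.2 ft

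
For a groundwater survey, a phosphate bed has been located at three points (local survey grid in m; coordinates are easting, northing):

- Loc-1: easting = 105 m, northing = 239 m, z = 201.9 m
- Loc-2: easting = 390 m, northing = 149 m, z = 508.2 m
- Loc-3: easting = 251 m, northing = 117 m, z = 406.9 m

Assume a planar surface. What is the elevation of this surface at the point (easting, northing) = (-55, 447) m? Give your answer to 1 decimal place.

Two edge vectors: Loc-1→Loc-2 = (285, -90, 306.3), Loc-1→Loc-3 = (146, -122, 205).
Normal n = (Loc-1→Loc-2) × (Loc-1→Loc-3) = (18918.6, -13705.2, -21630).
So ∂z/∂easting = −n_x/n_z = 0.87465 and ∂z/∂northing = −n_y/n_z = −0.63362.
Intercept c from Loc-1: 201.9 − 91.84 + 151.44 = 261.50.
At (-55, 447): z = −48.1 − 283.2 + 261.50 = -69.8 m.

-69.8 m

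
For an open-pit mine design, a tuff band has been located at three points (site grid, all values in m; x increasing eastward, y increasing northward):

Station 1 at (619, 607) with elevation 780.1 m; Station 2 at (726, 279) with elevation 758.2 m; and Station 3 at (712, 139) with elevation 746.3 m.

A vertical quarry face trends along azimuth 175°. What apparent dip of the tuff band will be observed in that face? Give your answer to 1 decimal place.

Let the plane be z = a·x + b·y + c.
Station 2−Station 1: 107a − 328b = −21.9;  Station 3−Station 1: 93a − 468b = −33.8.
Solving gives a = 0.04278, b = 0.08072.
Unit vector along 175° is (sin 175°, cos 175°) = (0.0872, -0.9962).
Slope in that direction = a·(0.0872) + b·(-0.9962) = −0.07669.
Apparent dip = arctan|0.07669| = 4.4° (true dip is 5.2°, so apparent ≤ true as expected).

4.4°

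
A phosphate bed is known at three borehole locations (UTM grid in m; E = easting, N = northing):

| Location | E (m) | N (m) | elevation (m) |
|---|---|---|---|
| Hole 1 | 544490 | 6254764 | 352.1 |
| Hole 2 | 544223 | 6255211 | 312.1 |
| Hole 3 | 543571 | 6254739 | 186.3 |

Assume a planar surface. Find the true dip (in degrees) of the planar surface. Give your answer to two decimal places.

Let the plane be z = a·E + b·N + c.
Hole 2−Hole 1: −267a + 447b = −40;  Hole 3−Hole 1: −919a − 25b = −165.8.
Solving gives a = 0.17992, b = 0.01799.
Gradient magnitude |∇z| = √(a² + b²) = √(0.03237 + 0.00032) = 0.18082.
True dip = arctan(0.18082) = 10.25°, dipping toward W (azimuth ≈ 264°).

10.25°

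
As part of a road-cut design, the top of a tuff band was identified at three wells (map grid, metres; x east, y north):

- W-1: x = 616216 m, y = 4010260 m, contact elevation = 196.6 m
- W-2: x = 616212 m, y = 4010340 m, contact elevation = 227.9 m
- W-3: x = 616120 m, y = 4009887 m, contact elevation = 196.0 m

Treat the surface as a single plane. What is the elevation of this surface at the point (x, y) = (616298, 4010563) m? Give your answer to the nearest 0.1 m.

Let the plane be z = a·x + b·y + c.
W-2−W-1: −4a + 80b = 31.3;  W-3−W-1: −96a − 373b = −0.6.
Solving gives a = −1.267651548, b = 0.327867423.
Then c = 196.6 − a·616216 − b·4010260 = −533489.84.
At (616298, 4010563): z = −781251.1 + 1314933.0 − 533489.84 = 192.0 m.

192.0 m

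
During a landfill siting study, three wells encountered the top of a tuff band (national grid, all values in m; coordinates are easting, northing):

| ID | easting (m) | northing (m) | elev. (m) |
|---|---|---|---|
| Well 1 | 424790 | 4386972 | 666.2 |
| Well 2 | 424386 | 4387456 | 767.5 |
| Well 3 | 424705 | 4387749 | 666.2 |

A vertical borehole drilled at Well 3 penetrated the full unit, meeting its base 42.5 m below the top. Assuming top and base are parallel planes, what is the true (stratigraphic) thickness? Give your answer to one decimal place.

Let the plane be z = a·easting + b·northing + c.
Well 2−Well 1: −404a + 484b = 101.3;  Well 3−Well 1: −85a + 777b = 0.
Solving gives a = −0.28856, b = −0.03157.
|∇z| = √(a²+b²) = 0.29028, so dip δ = arctan(0.29028) = 16.19°.
True thickness = vertical thickness × cos δ = 42.5 × cos 16.19° = 40.8 m.

40.8 m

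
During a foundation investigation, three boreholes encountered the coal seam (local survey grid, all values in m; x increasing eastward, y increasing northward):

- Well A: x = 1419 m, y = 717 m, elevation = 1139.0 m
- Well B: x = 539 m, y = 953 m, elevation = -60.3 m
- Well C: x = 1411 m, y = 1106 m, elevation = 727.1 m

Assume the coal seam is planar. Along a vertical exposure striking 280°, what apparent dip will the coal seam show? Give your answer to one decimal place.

51.3°

Let the plane be z = a·x + b·y + c.
Well B−Well A: −880a + 236b = −1199.3;  Well C−Well A: −8a + 389b = −411.9.
Solving gives a = 1.08485, b = −1.03656.
Unit vector along 280° is (sin 280°, cos 280°) = (-0.9848, 0.1736).
Slope in that direction = a·(-0.9848) + b·(0.1736) = −1.24837.
Apparent dip = arctan|1.24837| = 51.3° (true dip is 56.3°, so apparent ≤ true as expected).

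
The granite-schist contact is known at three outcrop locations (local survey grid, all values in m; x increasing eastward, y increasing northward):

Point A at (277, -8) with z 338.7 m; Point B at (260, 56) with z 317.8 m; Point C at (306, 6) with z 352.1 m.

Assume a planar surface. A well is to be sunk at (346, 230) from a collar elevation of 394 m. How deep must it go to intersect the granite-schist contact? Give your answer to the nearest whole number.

Let the plane be z = a·x + b·y + c.
Point B−Point A: −17a + 64b = −20.9;  Point C−Point A: 29a + 14b = 13.4.
Solving gives a = 0.54928, b = −0.18066.
Then c = 338.7 − a·277 − b·-8 = 185.10.
At (346, 230): z_contact = 190.1 − 41.6 + 185.10 = 333.6 m.
Depth below ground = 394 − 333.6 = 60 m.

60 m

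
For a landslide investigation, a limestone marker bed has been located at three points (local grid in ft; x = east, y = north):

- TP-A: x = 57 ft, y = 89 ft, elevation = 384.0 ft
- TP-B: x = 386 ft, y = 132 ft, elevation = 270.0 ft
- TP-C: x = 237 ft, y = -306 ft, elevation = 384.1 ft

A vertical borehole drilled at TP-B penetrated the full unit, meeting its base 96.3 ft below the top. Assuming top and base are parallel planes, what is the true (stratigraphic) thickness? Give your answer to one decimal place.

90.6 ft

Two edge vectors: TP-A→TP-B = (329, 43, -114), TP-A→TP-C = (180, -395, 0.1).
Normal n = (TP-A→TP-B) × (TP-A→TP-C) = (-45025.7, -20552.9, -137695).
So ∂z/∂x = −n_x/n_z = −0.32700 and ∂z/∂y = −n_y/n_z = −0.14926.
|∇z| = √(a²+b²) = 0.35945, so dip δ = arctan(0.35945) = 19.77°.
True thickness = vertical thickness × cos δ = 96.3 × cos 19.77° = 90.6 ft.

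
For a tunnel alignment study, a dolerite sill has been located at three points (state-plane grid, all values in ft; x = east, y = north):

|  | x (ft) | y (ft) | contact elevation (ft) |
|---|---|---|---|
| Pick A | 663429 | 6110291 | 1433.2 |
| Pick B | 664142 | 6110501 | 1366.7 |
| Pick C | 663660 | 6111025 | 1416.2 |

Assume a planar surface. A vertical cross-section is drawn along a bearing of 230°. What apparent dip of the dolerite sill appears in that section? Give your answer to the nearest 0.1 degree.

Let the plane be z = a·x + b·y + c.
Pick B−Pick A: 713a + 210b = −66.5;  Pick C−Pick A: 231a + 734b = −17.
Solving gives a = −0.09528, b = 0.00682.
Unit vector along 230° is (sin 230°, cos 230°) = (-0.7660, -0.6428).
Slope in that direction = a·(-0.7660) + b·(-0.6428) = 0.06860.
Apparent dip = arctan|0.06860| = 3.9° (true dip is 5.5°, so apparent ≤ true as expected).

3.9°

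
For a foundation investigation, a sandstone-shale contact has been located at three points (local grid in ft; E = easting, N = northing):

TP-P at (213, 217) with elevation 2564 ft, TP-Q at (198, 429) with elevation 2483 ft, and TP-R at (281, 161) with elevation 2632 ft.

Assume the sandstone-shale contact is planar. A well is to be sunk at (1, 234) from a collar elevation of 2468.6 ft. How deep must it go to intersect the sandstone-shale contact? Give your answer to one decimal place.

64.5 ft

Two edge vectors: TP-P→TP-Q = (-15, 212, -81), TP-P→TP-R = (68, -56, 68).
Normal n = (TP-P→TP-Q) × (TP-P→TP-R) = (9880, -4488, -13576).
So ∂z/∂E = −n_x/n_z = 0.72775 and ∂z/∂N = −n_y/n_z = −0.33058.
Intercept c from TP-P: 2564 − 155.01 + 71.74 = 2480.72.
At (1, 234): z_contact = 0.73 − 77.36 + 2480.72 = 2404.10 ft.
Depth below ground = 2468.6 − 2404.10 = 64.5 ft.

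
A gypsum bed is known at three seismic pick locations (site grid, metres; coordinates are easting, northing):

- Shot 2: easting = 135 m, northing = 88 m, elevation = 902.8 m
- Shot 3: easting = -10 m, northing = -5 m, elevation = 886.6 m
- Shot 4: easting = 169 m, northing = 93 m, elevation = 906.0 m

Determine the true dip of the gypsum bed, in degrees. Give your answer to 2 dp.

5.47°

Let the plane be z = a·easting + b·northing + c.
Shot 3−Shot 2: −145a − 93b = −16.2;  Shot 4−Shot 2: 34a + 5b = 3.2.
Solving gives a = 0.08888, b = 0.03562.
Gradient magnitude |∇z| = √(a² + b²) = √(0.00790 + 0.00127) = 0.09575.
True dip = arctan(0.09575) = 5.47°, dipping toward WSW (azimuth ≈ 248°).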